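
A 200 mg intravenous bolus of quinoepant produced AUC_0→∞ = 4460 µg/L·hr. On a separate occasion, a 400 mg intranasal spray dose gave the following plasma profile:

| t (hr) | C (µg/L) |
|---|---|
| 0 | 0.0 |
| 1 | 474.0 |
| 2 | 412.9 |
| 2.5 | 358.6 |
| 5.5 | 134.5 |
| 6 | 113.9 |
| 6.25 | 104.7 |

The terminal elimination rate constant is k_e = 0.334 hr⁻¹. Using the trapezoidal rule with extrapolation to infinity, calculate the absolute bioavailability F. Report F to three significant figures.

F = 0.226

Trapezoidal AUC_0→6.25 (intranasal spray):
  [0→1]: (0.0+474.0)/2 × 1 = 237.0
  [1→2]: (474.0+412.9)/2 × 1 = 443.45
  [2→2.5]: (412.9+358.6)/2 × 0.5 = 192.875
  [2.5→5.5]: (358.6+134.5)/2 × 3 = 739.65
  [5.5→6]: (134.5+113.9)/2 × 0.5 = 62.1
  [6→6.25]: (113.9+104.7)/2 × 0.25 = 27.325
  Sum = 1702.4 µg/L·hr
Tail: C_last/k_e = 104.7/0.334 = 313.473
AUC_0→∞ (intranasal spray) = 1702.4 + 313.473 = 2015.873 µg/L·hr
F = (AUC_ev/D_ev)/(AUC_iv/D_iv) = (2015.873/400)/(4460/200) = 5.0396825/22.3 = 0.2260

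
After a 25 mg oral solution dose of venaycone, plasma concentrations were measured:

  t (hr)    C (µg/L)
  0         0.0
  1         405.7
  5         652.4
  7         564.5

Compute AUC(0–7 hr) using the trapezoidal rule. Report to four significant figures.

AUC = 3536 µg/L·hr

Trapezoidal AUC_0→7:
  [0→1]: (0.0+405.7)/2 × 1 = 202.85
  [1→5]: (405.7+652.4)/2 × 4 = 2116.2
  [5→7]: (652.4+564.5)/2 × 2 = 1216.9
  Sum = 3535.95 µg/L·hr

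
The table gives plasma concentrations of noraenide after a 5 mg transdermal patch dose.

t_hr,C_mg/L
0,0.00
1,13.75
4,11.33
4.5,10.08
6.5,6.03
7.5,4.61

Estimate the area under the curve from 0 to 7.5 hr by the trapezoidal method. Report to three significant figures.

AUC = 71.3 mg/L·hr

Trapezoidal AUC_0→7.5:
  [0→1]: (0.00+13.75)/2 × 1 = 6.875
  [1→4]: (13.75+11.33)/2 × 3 = 37.62
  [4→4.5]: (11.33+10.08)/2 × 0.5 = 5.3525
  [4.5→6.5]: (10.08+6.03)/2 × 2 = 16.11
  [6.5→7.5]: (6.03+4.61)/2 × 1 = 5.32
  Sum = 71.2775 mg/L·hr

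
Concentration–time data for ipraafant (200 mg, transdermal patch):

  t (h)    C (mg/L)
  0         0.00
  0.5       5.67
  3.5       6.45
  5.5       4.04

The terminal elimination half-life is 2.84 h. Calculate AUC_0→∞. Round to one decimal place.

Trapezoidal AUC_0→5.5:
  [0→0.5]: (0.00+5.67)/2 × 0.5 = 1.4175
  [0.5→3.5]: (5.67+6.45)/2 × 3 = 18.18
  [3.5→5.5]: (6.45+4.04)/2 × 2 = 10.49
  Sum = 30.0875 mg/L·h
k_e = ln2 / t½ = 0.693147 / 2.84 = 0.2441 h^-1
Extrapolated tail: C_last / k_e = 4.04 / 0.2441 = 16.551
AUC_0→∞ = 30.0875 + 16.551 = 46.6385 mg/L·h

AUC = 46.6 mg/L·h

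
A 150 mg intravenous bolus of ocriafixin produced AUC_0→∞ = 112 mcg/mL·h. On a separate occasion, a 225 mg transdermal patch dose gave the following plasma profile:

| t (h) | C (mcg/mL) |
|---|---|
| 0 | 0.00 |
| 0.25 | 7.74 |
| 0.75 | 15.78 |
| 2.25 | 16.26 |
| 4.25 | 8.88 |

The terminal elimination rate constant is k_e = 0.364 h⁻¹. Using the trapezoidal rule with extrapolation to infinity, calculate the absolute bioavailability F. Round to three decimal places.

Trapezoidal AUC_0→4.25 (transdermal patch):
  [0→0.25]: (0.00+7.74)/2 × 0.25 = 0.9675
  [0.25→0.75]: (7.74+15.78)/2 × 0.5 = 5.88
  [0.75→2.25]: (15.78+16.26)/2 × 1.5 = 24.03
  [2.25→4.25]: (16.26+8.88)/2 × 2 = 25.14
  Sum = 56.0175 mcg/mL·h
Tail: C_last/k_e = 8.88/0.364 = 24.396
AUC_0→∞ (transdermal patch) = 56.0175 + 24.396 = 80.4135 mcg/mL·h
F = (AUC_ev/D_ev)/(AUC_iv/D_iv) = (80.4135/225)/(112/150) = 0.357393/0.746667 = 0.4787

F = 0.479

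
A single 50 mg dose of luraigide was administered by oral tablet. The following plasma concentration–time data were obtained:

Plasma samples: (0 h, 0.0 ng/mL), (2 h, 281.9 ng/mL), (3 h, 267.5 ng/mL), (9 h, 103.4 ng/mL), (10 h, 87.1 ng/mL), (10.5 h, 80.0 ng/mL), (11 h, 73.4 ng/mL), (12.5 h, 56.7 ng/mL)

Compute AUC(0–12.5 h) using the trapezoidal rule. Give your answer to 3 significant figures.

Trapezoidal AUC_0→12.5:
  [0→2]: (0.0+281.9)/2 × 2 = 281.9
  [2→3]: (281.9+267.5)/2 × 1 = 274.7
  [3→9]: (267.5+103.4)/2 × 6 = 1112.7
  [9→10]: (103.4+87.1)/2 × 1 = 95.25
  [10→10.5]: (87.1+80.0)/2 × 0.5 = 41.775
  [10.5→11]: (80.0+73.4)/2 × 0.5 = 38.35
  [11→12.5]: (73.4+56.7)/2 × 1.5 = 97.575
  Sum = 1942.25 ng/mL·h

AUC = 1940 ng/mL·h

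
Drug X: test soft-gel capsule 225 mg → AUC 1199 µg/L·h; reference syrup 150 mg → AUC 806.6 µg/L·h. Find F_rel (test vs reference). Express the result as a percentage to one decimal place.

F_rel = 99.1%

F_rel = (AUC_test/D_test) / (AUC_ref/D_ref)
      = (1199/225) / (806.6/150)
      = 5.32889 / 5.37733 = 0.9910 = 99.10%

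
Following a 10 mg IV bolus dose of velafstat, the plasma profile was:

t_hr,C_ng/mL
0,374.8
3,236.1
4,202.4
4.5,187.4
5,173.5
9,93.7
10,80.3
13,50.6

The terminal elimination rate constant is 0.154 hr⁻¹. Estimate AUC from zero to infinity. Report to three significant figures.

Trapezoidal AUC_0→13:
  [0→3]: (374.8+236.1)/2 × 3 = 916.35
  [3→4]: (236.1+202.4)/2 × 1 = 219.25
  [4→4.5]: (202.4+187.4)/2 × 0.5 = 97.45
  [4.5→5]: (187.4+173.5)/2 × 0.5 = 90.225
  [5→9]: (173.5+93.7)/2 × 4 = 534.4
  [9→10]: (93.7+80.3)/2 × 1 = 87.0
  [10→13]: (80.3+50.6)/2 × 3 = 196.35
  Sum = 2141.025 ng/mL·hr
Extrapolated tail: C_last / k_e = 50.6 / 0.154 = 328.571
AUC_0→∞ = 2141.025 + 328.571 = 2469.596 ng/mL·hr

AUC = 2470 ng/mL·hr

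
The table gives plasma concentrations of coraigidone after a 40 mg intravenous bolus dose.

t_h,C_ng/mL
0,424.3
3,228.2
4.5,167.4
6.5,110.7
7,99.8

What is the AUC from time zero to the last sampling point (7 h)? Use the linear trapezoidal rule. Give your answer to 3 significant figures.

AUC = 1610 ng/mL·h

Trapezoidal AUC_0→7:
  [0→3]: (424.3+228.2)/2 × 3 = 978.75
  [3→4.5]: (228.2+167.4)/2 × 1.5 = 296.7
  [4.5→6.5]: (167.4+110.7)/2 × 2 = 278.1
  [6.5→7]: (110.7+99.8)/2 × 0.5 = 52.625
  Sum = 1606.175 ng/mL·h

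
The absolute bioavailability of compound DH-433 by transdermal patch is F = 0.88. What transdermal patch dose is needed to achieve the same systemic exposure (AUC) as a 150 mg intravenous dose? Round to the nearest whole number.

For equal systemic exposure: F × D_ev = D_iv
D_ev = D_iv / F = 150 / 0.88 = 170.455 mg

D_transdermal = 170 mg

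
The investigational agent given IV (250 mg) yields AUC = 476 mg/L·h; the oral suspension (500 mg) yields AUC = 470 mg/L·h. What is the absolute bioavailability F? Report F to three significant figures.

F = 0.494

F = (AUC_ev / D_ev) / (AUC_iv / D_iv)
  = (470/500) / (476/250)
  = 0.94 / 1.904 = 0.4937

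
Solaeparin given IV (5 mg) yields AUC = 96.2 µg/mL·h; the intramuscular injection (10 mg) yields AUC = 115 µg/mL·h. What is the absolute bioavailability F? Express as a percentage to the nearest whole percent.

F = 60%

F = (AUC_ev / D_ev) / (AUC_iv / D_iv)
  = (115/10) / (96.2/5)
  = 11.5 / 19.24 = 0.5977
  = 59.77%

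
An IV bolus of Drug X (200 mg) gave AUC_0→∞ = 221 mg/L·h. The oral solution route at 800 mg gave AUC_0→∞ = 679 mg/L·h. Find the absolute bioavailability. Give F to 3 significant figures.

F = 0.768

F = (AUC_ev / D_ev) / (AUC_iv / D_iv)
  = (679/800) / (221/200)
  = 0.84875 / 1.105 = 0.7681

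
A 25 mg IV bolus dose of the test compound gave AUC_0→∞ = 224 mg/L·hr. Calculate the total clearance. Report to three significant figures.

CL = 0.112 L/hr

CL = Dose_iv / AUC_0→∞
   = 25 / 224 = 0.111607 L/hr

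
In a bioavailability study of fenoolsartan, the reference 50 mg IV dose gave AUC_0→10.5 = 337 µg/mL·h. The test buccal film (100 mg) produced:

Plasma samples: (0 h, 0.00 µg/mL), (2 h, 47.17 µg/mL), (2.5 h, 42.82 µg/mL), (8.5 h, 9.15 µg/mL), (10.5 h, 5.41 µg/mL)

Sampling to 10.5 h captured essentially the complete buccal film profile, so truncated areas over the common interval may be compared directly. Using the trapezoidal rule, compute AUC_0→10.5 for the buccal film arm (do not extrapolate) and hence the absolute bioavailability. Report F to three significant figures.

Trapezoidal AUC_0→10.5 (buccal film):
  [0→2]: (0.00+47.17)/2 × 2 = 47.17
  [2→2.5]: (47.17+42.82)/2 × 0.5 = 22.4975
  [2.5→8.5]: (42.82+9.15)/2 × 6 = 155.91
  [8.5→10.5]: (9.15+5.41)/2 × 2 = 14.56
  Sum = 240.1375 µg/mL·h
F = (AUC_ev/D_ev)/(AUC_iv/D_iv) = (240.1375/100)/(337/50) = 2.401375/6.74 = 0.3563

F = 0.356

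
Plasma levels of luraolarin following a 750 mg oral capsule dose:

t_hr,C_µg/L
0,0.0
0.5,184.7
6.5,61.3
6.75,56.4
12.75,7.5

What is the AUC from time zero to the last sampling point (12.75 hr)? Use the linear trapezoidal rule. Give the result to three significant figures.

Trapezoidal AUC_0→12.75:
  [0→0.5]: (0.0+184.7)/2 × 0.5 = 46.175
  [0.5→6.5]: (184.7+61.3)/2 × 6 = 738.0
  [6.5→6.75]: (61.3+56.4)/2 × 0.25 = 14.7125
  [6.75→12.75]: (56.4+7.5)/2 × 6 = 191.7
  Sum = 990.5875 µg/L·hr

AUC = 991 µg/L·hr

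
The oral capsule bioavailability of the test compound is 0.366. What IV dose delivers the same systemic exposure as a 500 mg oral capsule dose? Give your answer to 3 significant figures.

D_iv = 183 mg

Systemic exposure from an extravascular dose = F × D_ev, so the equivalent IV dose is F × D_ev.
D_iv = F × D_ev = 0.366 × 500 = 183 mg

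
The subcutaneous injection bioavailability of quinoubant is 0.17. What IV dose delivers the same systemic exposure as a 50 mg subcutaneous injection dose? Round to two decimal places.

Systemic exposure from an extravascular dose = F × D_ev, so the equivalent IV dose is F × D_ev.
D_iv = F × D_ev = 0.17 × 50 = 8.5 mg

D_iv = 8.50 mg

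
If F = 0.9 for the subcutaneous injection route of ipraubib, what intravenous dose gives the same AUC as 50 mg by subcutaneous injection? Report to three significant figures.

D_iv = 45.0 mg

Systemic exposure from an extravascular dose = F × D_ev, so the equivalent IV dose is F × D_ev.
D_iv = F × D_ev = 0.9 × 50 = 45 mg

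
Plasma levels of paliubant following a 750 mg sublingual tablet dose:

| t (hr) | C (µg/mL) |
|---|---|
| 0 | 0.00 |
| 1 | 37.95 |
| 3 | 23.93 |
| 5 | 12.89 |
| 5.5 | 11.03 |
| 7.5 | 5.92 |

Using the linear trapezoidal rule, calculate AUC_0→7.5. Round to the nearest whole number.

Trapezoidal AUC_0→7.5:
  [0→1]: (0.00+37.95)/2 × 1 = 18.975
  [1→3]: (37.95+23.93)/2 × 2 = 61.88
  [3→5]: (23.93+12.89)/2 × 2 = 36.82
  [5→5.5]: (12.89+11.03)/2 × 0.5 = 5.98
  [5.5→7.5]: (11.03+5.92)/2 × 2 = 16.95
  Sum = 140.605 µg/mL·hr

AUC = 141 µg/mL·hr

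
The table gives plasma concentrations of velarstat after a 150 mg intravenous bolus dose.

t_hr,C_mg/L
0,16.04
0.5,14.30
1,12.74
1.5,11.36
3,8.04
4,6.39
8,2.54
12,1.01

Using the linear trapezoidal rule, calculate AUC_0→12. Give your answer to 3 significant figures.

AUC = 67.1 mg/L·hr

Trapezoidal AUC_0→12:
  [0→0.5]: (16.04+14.30)/2 × 0.5 = 7.585
  [0.5→1]: (14.30+12.74)/2 × 0.5 = 6.76
  [1→1.5]: (12.74+11.36)/2 × 0.5 = 6.025
  [1.5→3]: (11.36+8.04)/2 × 1.5 = 14.55
  [3→4]: (8.04+6.39)/2 × 1 = 7.215
  [4→8]: (6.39+2.54)/2 × 4 = 17.86
  [8→12]: (2.54+1.01)/2 × 4 = 7.1
  Sum = 67.095 mg/L·hr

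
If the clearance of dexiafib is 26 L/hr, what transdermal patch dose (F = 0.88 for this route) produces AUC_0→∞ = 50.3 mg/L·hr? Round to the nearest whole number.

Dose = CL × AUC_0→∞ / F
     = 26 × 50.3 / 0.88 = 1486.14 mg

Dose = 1486 mg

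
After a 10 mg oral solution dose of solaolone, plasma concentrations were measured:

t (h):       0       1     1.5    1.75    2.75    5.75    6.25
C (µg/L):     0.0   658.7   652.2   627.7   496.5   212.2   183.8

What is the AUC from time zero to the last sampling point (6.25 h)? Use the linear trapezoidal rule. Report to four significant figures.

AUC = 2541 µg/L·h

Trapezoidal AUC_0→6.25:
  [0→1]: (0.0+658.7)/2 × 1 = 329.35
  [1→1.5]: (658.7+652.2)/2 × 0.5 = 327.725
  [1.5→1.75]: (652.2+627.7)/2 × 0.25 = 159.9875
  [1.75→2.75]: (627.7+496.5)/2 × 1 = 562.1
  [2.75→5.75]: (496.5+212.2)/2 × 3 = 1063.05
  [5.75→6.25]: (212.2+183.8)/2 × 0.5 = 99.0
  Sum = 2541.2125 µg/L·h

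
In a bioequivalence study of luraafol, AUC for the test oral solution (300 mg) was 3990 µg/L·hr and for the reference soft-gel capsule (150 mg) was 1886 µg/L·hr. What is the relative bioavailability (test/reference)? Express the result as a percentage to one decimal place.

F_rel = (AUC_test/D_test) / (AUC_ref/D_ref)
      = (3990/300) / (1886/150)
      = 13.3 / 12.5733 = 1.0578 = 105.78%

F_rel = 105.8%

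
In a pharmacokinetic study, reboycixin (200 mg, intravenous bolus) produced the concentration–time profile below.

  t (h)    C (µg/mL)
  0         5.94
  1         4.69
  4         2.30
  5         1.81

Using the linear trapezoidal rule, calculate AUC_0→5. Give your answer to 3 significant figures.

Trapezoidal AUC_0→5:
  [0→1]: (5.94+4.69)/2 × 1 = 5.315
  [1→4]: (4.69+2.30)/2 × 3 = 10.485
  [4→5]: (2.30+1.81)/2 × 1 = 2.055
  Sum = 17.855 µg/mL·h

AUC = 17.9 µg/mL·h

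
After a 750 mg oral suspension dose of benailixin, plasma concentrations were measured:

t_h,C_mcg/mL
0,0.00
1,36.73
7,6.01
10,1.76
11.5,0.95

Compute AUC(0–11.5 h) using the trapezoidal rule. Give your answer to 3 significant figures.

AUC = 160 mcg/mL·h

Trapezoidal AUC_0→11.5:
  [0→1]: (0.00+36.73)/2 × 1 = 18.365
  [1→7]: (36.73+6.01)/2 × 6 = 128.22
  [7→10]: (6.01+1.76)/2 × 3 = 11.655
  [10→11.5]: (1.76+0.95)/2 × 1.5 = 2.0325
  Sum = 160.2725 mcg/mL·h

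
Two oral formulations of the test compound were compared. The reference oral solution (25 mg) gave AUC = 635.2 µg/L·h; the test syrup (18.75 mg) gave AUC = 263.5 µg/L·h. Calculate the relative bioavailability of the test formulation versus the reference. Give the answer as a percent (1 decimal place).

F_rel = 55.3%

F_rel = (AUC_test/D_test) / (AUC_ref/D_ref)
      = (263.5/18.75) / (635.2/25)
      = 14.0533 / 25.408 = 0.5531 = 55.31%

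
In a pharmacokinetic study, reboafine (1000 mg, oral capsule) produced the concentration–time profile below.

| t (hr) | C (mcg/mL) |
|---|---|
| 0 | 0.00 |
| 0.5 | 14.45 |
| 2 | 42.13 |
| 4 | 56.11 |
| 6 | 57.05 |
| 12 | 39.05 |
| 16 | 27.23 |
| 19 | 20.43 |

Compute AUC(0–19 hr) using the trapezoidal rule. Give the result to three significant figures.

Trapezoidal AUC_0→19:
  [0→0.5]: (0.00+14.45)/2 × 0.5 = 3.6125
  [0.5→2]: (14.45+42.13)/2 × 1.5 = 42.435
  [2→4]: (42.13+56.11)/2 × 2 = 98.24
  [4→6]: (56.11+57.05)/2 × 2 = 113.16
  [6→12]: (57.05+39.05)/2 × 6 = 288.3
  [12→16]: (39.05+27.23)/2 × 4 = 132.56
  [16→19]: (27.23+20.43)/2 × 3 = 71.49
  Sum = 749.7975 mcg/mL·hr

AUC = 750 mcg/mL·hr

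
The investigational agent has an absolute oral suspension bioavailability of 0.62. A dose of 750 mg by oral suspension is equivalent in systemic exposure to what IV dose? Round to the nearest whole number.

Systemic exposure from an extravascular dose = F × D_ev, so the equivalent IV dose is F × D_ev.
D_iv = F × D_ev = 0.62 × 750 = 465 mg

D_iv = 465 mg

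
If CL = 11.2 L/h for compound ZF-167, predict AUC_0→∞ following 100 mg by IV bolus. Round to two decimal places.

AUC_0→∞ = Dose_iv / CL
        = 100 / 11.2 = 8.92857 mg/L·h

AUC = 8.93 mg/L·h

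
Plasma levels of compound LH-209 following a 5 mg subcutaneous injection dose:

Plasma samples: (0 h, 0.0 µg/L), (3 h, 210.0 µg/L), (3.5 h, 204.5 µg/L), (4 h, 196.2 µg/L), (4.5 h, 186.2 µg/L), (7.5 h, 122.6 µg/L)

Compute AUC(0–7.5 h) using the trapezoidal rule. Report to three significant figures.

AUC = 1080 µg/L·h

Trapezoidal AUC_0→7.5:
  [0→3]: (0.0+210.0)/2 × 3 = 315.0
  [3→3.5]: (210.0+204.5)/2 × 0.5 = 103.625
  [3.5→4]: (204.5+196.2)/2 × 0.5 = 100.175
  [4→4.5]: (196.2+186.2)/2 × 0.5 = 95.6
  [4.5→7.5]: (186.2+122.6)/2 × 3 = 463.2
  Sum = 1077.6 µg/L·h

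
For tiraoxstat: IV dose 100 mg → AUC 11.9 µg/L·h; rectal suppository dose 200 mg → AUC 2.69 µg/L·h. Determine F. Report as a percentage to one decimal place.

F = (AUC_ev / D_ev) / (AUC_iv / D_iv)
  = (2.69/200) / (11.9/100)
  = 0.01345 / 0.119 = 0.1130
  = 11.30%

F = 11.3%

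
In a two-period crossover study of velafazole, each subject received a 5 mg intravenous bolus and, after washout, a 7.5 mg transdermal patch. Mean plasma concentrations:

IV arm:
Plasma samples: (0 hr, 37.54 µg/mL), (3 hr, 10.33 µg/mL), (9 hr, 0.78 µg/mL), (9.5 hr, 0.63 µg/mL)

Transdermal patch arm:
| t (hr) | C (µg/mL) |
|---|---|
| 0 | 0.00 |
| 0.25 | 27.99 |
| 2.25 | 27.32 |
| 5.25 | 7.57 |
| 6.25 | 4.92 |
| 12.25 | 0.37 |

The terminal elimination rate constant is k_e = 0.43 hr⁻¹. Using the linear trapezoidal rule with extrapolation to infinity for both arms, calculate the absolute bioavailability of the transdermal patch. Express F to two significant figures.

Trapezoidal AUC_0→9.5 (IV):
  [0→3]: (37.54+10.33)/2 × 3 = 71.805
  [3→9]: (10.33+0.78)/2 × 6 = 33.33
  [9→9.5]: (0.78+0.63)/2 × 0.5 = 0.3525
  Sum = 105.4875 µg/mL·hr
IV tail: 0.63/0.43 = 1.465; AUC_iv,0→∞ = 105.4875 + 1.465 = 106.9525 µg/mL·hr
Trapezoidal AUC_0→12.25 (transdermal patch):
  [0→0.25]: (0.00+27.99)/2 × 0.25 = 3.49875
  [0.25→2.25]: (27.99+27.32)/2 × 2 = 55.31
  [2.25→5.25]: (27.32+7.57)/2 × 3 = 52.335
  [5.25→6.25]: (7.57+4.92)/2 × 1 = 6.245
  [6.25→12.25]: (4.92+0.37)/2 × 6 = 15.87
  Sum = 133.25875 µg/mL·hr
transdermal patch tail: 0.37/0.43 = 0.860; AUC_ev,0→∞ = 133.25875 + 0.860 = 134.11875 µg/mL·hr
F = (AUC_ev/D_ev)/(AUC_iv/D_iv) = (134.11875/7.5)/(106.9525/5) = 17.8825/21.3905 = 0.8360

F = 0.84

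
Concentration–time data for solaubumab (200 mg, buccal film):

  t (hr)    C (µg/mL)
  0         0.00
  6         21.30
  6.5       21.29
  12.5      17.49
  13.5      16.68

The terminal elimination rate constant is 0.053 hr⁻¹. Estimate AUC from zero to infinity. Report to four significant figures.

Trapezoidal AUC_0→13.5:
  [0→6]: (0.00+21.30)/2 × 6 = 63.9
  [6→6.5]: (21.30+21.29)/2 × 0.5 = 10.6475
  [6.5→12.5]: (21.29+17.49)/2 × 6 = 116.34
  [12.5→13.5]: (17.49+16.68)/2 × 1 = 17.085
  Sum = 207.9725 µg/mL·hr
Extrapolated tail: C_last / k_e = 16.68 / 0.053 = 314.717
AUC_0→∞ = 207.9725 + 314.717 = 522.6895 µg/mL·hr

AUC = 522.7 µg/mL·hr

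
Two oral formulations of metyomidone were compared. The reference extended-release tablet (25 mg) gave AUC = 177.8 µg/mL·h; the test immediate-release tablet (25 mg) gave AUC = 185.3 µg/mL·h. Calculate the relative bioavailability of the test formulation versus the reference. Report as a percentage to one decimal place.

F_rel = (AUC_test/D_test) / (AUC_ref/D_ref)
      = (185.3/25) / (177.8/25)
      = 7.412 / 7.112 = 1.0422 = 104.22%

F_rel = 104.2%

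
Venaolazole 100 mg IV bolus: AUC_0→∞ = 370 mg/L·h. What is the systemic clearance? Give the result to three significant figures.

CL = 0.270 L/h

CL = Dose_iv / AUC_0→∞
   = 100 / 370 = 0.27027 L/h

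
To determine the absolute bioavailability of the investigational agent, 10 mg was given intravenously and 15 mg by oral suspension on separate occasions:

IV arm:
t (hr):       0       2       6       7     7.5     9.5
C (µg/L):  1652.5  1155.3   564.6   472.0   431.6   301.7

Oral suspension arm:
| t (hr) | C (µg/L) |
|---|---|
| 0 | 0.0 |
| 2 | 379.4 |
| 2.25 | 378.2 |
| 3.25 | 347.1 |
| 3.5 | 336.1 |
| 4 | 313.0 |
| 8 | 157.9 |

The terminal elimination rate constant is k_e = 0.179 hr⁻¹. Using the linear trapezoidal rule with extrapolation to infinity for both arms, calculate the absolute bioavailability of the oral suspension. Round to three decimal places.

Trapezoidal AUC_0→9.5 (IV):
  [0→2]: (1652.5+1155.3)/2 × 2 = 2807.8
  [2→6]: (1155.3+564.6)/2 × 4 = 3439.8
  [6→7]: (564.6+472.0)/2 × 1 = 518.3
  [7→7.5]: (472.0+431.6)/2 × 0.5 = 225.9
  [7.5→9.5]: (431.6+301.7)/2 × 2 = 733.3
  Sum = 7725.1 µg/L·hr
IV tail: 301.7/0.179 = 1685.475; AUC_iv,0→∞ = 7725.1 + 1685.475 = 9410.575 µg/L·hr
Trapezoidal AUC_0→8 (oral suspension):
  [0→2]: (0.0+379.4)/2 × 2 = 379.4
  [2→2.25]: (379.4+378.2)/2 × 0.25 = 94.7
  [2.25→3.25]: (378.2+347.1)/2 × 1 = 362.65
  [3.25→3.5]: (347.1+336.1)/2 × 0.25 = 85.4
  [3.5→4]: (336.1+313.0)/2 × 0.5 = 162.275
  [4→8]: (313.0+157.9)/2 × 4 = 941.8
  Sum = 2026.225 µg/L·hr
oral suspension tail: 157.9/0.179 = 882.123; AUC_ev,0→∞ = 2026.225 + 882.123 = 2908.348 µg/L·hr
F = (AUC_ev/D_ev)/(AUC_iv/D_iv) = (2908.348/15)/(9410.575/10) = 193.89/941.0575 = 0.2060

F = 0.206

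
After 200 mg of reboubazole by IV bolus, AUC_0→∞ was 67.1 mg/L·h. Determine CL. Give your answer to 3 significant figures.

CL = 2.98 L/h

CL = Dose_iv / AUC_0→∞
   = 200 / 67.1 = 2.98063 L/h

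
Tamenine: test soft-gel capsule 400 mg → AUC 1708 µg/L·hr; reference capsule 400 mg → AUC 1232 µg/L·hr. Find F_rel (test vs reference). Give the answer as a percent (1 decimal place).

F_rel = (AUC_test/D_test) / (AUC_ref/D_ref)
      = (1708/400) / (1232/400)
      = 4.27 / 3.08 = 1.3864 = 138.64%

F_rel = 138.6%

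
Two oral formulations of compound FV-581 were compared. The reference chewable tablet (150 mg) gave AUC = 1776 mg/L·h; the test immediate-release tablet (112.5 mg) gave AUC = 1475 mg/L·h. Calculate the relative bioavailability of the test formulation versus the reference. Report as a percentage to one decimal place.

F_rel = (AUC_test/D_test) / (AUC_ref/D_ref)
      = (1475/112.5) / (1776/150)
      = 13.1111 / 11.84 = 1.1074 = 110.74%

F_rel = 110.7%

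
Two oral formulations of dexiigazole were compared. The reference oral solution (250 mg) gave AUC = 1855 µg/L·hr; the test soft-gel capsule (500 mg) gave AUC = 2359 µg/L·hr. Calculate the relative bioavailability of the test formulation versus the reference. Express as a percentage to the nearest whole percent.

F_rel = 64%

F_rel = (AUC_test/D_test) / (AUC_ref/D_ref)
      = (2359/500) / (1855/250)
      = 4.718 / 7.42 = 0.6358 = 63.58%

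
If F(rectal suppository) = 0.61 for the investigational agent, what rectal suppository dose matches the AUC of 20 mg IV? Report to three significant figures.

D_rectal = 32.8 mg

For equal systemic exposure: F × D_ev = D_iv
D_ev = D_iv / F = 20 / 0.61 = 32.7869 mg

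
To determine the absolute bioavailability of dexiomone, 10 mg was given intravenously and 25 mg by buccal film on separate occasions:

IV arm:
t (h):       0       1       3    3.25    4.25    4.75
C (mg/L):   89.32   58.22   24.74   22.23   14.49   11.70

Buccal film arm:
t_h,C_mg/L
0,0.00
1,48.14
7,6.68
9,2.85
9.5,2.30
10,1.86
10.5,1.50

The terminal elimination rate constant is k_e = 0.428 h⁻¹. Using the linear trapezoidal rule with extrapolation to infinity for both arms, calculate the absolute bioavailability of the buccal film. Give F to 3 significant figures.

Trapezoidal AUC_0→4.75 (IV):
  [0→1]: (89.32+58.22)/2 × 1 = 73.77
  [1→3]: (58.22+24.74)/2 × 2 = 82.96
  [3→3.25]: (24.74+22.23)/2 × 0.25 = 5.87125
  [3.25→4.25]: (22.23+14.49)/2 × 1 = 18.36
  [4.25→4.75]: (14.49+11.70)/2 × 0.5 = 6.5475
  Sum = 187.50875 mg/L·h
IV tail: 11.70/0.428 = 27.336; AUC_iv,0→∞ = 187.50875 + 27.336 = 214.84475 mg/L·h
Trapezoidal AUC_0→10.5 (buccal film):
  [0→1]: (0.00+48.14)/2 × 1 = 24.07
  [1→7]: (48.14+6.68)/2 × 6 = 164.46
  [7→9]: (6.68+2.85)/2 × 2 = 9.53
  [9→9.5]: (2.85+2.30)/2 × 0.5 = 1.2875
  [9.5→10]: (2.30+1.86)/2 × 0.5 = 1.04
  [10→10.5]: (1.86+1.50)/2 × 0.5 = 0.84
  Sum = 201.2275 mg/L·h
buccal film tail: 1.50/0.428 = 3.505; AUC_ev,0→∞ = 201.2275 + 3.505 = 204.7325 mg/L·h
F = (AUC_ev/D_ev)/(AUC_iv/D_iv) = (204.7325/25)/(214.84475/10) = 8.1893/21.484475 = 0.3812

F = 0.381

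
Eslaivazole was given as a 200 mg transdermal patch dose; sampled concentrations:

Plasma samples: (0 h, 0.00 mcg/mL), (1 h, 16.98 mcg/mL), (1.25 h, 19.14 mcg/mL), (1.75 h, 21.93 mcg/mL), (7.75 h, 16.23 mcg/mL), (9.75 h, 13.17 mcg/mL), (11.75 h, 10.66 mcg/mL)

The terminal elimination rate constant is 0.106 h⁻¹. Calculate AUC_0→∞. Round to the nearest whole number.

Trapezoidal AUC_0→11.75:
  [0→1]: (0.00+16.98)/2 × 1 = 8.49
  [1→1.25]: (16.98+19.14)/2 × 0.25 = 4.515
  [1.25→1.75]: (19.14+21.93)/2 × 0.5 = 10.2675
  [1.75→7.75]: (21.93+16.23)/2 × 6 = 114.48
  [7.75→9.75]: (16.23+13.17)/2 × 2 = 29.4
  [9.75→11.75]: (13.17+10.66)/2 × 2 = 23.83
  Sum = 190.9825 mcg/mL·h
Extrapolated tail: C_last / k_e = 10.66 / 0.106 = 100.566
AUC_0→∞ = 190.9825 + 100.566 = 291.5485 mcg/mL·h

AUC = 292 mcg/mL·h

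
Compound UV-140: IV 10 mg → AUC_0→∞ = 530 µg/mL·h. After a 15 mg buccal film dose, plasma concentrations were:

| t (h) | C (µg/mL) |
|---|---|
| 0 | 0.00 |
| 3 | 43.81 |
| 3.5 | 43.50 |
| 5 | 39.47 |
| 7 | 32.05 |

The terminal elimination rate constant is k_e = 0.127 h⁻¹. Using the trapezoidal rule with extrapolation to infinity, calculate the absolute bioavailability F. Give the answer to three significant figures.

Trapezoidal AUC_0→7 (buccal film):
  [0→3]: (0.00+43.81)/2 × 3 = 65.715
  [3→3.5]: (43.81+43.50)/2 × 0.5 = 21.8275
  [3.5→5]: (43.50+39.47)/2 × 1.5 = 62.2275
  [5→7]: (39.47+32.05)/2 × 2 = 71.52
  Sum = 221.29 µg/mL·h
Tail: C_last/k_e = 32.05/0.127 = 252.362
AUC_0→∞ (buccal film) = 221.29 + 252.362 = 473.652 µg/mL·h
F = (AUC_ev/D_ev)/(AUC_iv/D_iv) = (473.652/15)/(530/10) = 31.5768/53 = 0.5958

F = 0.596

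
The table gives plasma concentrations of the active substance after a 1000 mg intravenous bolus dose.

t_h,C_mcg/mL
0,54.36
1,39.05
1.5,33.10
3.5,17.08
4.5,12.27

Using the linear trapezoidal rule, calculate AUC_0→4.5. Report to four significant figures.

AUC = 129.6 mcg/mL·h

Trapezoidal AUC_0→4.5:
  [0→1]: (54.36+39.05)/2 × 1 = 46.705
  [1→1.5]: (39.05+33.10)/2 × 0.5 = 18.0375
  [1.5→3.5]: (33.10+17.08)/2 × 2 = 50.18
  [3.5→4.5]: (17.08+12.27)/2 × 1 = 14.675
  Sum = 129.5975 mcg/mL·h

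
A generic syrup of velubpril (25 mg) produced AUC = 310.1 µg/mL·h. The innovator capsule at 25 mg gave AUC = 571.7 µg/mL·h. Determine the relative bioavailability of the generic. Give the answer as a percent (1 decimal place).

F_rel = (AUC_test/D_test) / (AUC_ref/D_ref)
      = (310.1/25) / (571.7/25)
      = 12.404 / 22.868 = 0.5424 = 54.24%

F_rel = 54.2%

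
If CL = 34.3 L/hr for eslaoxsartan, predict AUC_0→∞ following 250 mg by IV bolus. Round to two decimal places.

AUC = 7.29 mg/L·hr

AUC_0→∞ = Dose_iv / CL
        = 250 / 34.3 = 7.28863 mg/L·hr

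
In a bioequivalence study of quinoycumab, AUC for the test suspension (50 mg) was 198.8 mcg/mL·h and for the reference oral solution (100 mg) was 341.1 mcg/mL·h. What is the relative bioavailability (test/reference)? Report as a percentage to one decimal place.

F_rel = (AUC_test/D_test) / (AUC_ref/D_ref)
      = (198.8/50) / (341.1/100)
      = 3.976 / 3.411 = 1.1656 = 116.56%

F_rel = 116.6%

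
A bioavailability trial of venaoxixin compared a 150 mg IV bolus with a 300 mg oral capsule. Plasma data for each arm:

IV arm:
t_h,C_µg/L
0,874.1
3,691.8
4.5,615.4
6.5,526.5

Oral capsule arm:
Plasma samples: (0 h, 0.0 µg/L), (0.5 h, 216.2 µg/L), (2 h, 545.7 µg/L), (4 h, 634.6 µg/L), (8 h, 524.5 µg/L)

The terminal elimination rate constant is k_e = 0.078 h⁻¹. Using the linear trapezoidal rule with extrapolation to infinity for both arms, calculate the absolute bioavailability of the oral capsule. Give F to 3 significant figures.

F = 0.483

Trapezoidal AUC_0→6.5 (IV):
  [0→3]: (874.1+691.8)/2 × 3 = 2348.85
  [3→4.5]: (691.8+615.4)/2 × 1.5 = 980.4
  [4.5→6.5]: (615.4+526.5)/2 × 2 = 1141.9
  Sum = 4471.15 µg/L·h
IV tail: 526.5/0.078 = 6750.000; AUC_iv,0→∞ = 4471.15 + 6750.000 = 11221.15 µg/L·h
Trapezoidal AUC_0→8 (oral capsule):
  [0→0.5]: (0.0+216.2)/2 × 0.5 = 54.05
  [0.5→2]: (216.2+545.7)/2 × 1.5 = 571.425
  [2→4]: (545.7+634.6)/2 × 2 = 1180.3
  [4→8]: (634.6+524.5)/2 × 4 = 2318.2
  Sum = 4123.975 µg/L·h
oral capsule tail: 524.5/0.078 = 6724.359; AUC_ev,0→∞ = 4123.975 + 6724.359 = 10848.334 µg/L·h
F = (AUC_ev/D_ev)/(AUC_iv/D_iv) = (10848.334/300)/(11221.15/150) = 36.1611/74.8077 = 0.4834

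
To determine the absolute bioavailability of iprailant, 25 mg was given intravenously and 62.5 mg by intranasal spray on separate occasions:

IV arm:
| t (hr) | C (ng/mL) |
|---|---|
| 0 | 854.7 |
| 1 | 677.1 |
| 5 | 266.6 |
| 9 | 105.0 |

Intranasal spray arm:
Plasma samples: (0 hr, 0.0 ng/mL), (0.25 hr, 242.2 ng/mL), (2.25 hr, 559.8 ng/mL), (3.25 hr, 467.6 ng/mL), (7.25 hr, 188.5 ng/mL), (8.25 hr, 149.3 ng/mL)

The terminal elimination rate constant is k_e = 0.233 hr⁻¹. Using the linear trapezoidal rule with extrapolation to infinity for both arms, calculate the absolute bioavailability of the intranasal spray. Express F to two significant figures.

Trapezoidal AUC_0→9 (IV):
  [0→1]: (854.7+677.1)/2 × 1 = 765.9
  [1→5]: (677.1+266.6)/2 × 4 = 1887.4
  [5→9]: (266.6+105.0)/2 × 4 = 743.2
  Sum = 3396.5 ng/mL·hr
IV tail: 105.0/0.233 = 450.644; AUC_iv,0→∞ = 3396.5 + 450.644 = 3847.144 ng/mL·hr
Trapezoidal AUC_0→8.25 (intranasal spray):
  [0→0.25]: (0.0+242.2)/2 × 0.25 = 30.275
  [0.25→2.25]: (242.2+559.8)/2 × 2 = 802.0
  [2.25→3.25]: (559.8+467.6)/2 × 1 = 513.7
  [3.25→7.25]: (467.6+188.5)/2 × 4 = 1312.2
  [7.25→8.25]: (188.5+149.3)/2 × 1 = 168.9
  Sum = 2827.075 ng/mL·hr
intranasal spray tail: 149.3/0.233 = 640.773; AUC_ev,0→∞ = 2827.075 + 640.773 = 3467.848 ng/mL·hr
F = (AUC_ev/D_ev)/(AUC_iv/D_iv) = (3467.848/62.5)/(3847.144/25) = 55.485568/153.88576 = 0.3606

F = 0.36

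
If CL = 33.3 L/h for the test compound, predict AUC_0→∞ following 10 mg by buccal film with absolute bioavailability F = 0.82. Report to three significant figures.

AUC = 0.246 mg/L·h

AUC_0→∞ = F × Dose / CL
        = 0.82 × 10 / 33.3 = 0.246246 mg/L·h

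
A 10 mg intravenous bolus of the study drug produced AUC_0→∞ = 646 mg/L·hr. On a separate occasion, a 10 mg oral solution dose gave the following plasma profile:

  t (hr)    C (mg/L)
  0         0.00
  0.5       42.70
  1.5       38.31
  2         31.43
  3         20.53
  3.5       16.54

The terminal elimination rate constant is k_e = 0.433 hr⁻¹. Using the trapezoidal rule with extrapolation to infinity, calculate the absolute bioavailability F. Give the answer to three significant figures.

Trapezoidal AUC_0→3.5 (oral solution):
  [0→0.5]: (0.00+42.70)/2 × 0.5 = 10.675
  [0.5→1.5]: (42.70+38.31)/2 × 1 = 40.505
  [1.5→2]: (38.31+31.43)/2 × 0.5 = 17.435
  [2→3]: (31.43+20.53)/2 × 1 = 25.98
  [3→3.5]: (20.53+16.54)/2 × 0.5 = 9.2675
  Sum = 103.8625 mg/L·hr
Tail: C_last/k_e = 16.54/0.433 = 38.199
AUC_0→∞ (oral solution) = 103.8625 + 38.199 = 142.0615 mg/L·hr
F = (AUC_ev/D_ev)/(AUC_iv/D_iv) = (142.0615/10)/(646/10) = 14.20615/64.6 = 0.2199

F = 0.220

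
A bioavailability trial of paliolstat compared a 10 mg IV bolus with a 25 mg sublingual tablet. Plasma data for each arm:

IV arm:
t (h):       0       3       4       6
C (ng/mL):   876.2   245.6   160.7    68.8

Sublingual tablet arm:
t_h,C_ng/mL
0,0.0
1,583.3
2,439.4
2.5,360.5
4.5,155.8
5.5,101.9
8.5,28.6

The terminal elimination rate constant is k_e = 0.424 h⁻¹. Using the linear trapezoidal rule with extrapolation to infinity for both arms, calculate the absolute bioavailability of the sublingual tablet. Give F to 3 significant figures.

F = 0.336

Trapezoidal AUC_0→6 (IV):
  [0→3]: (876.2+245.6)/2 × 3 = 1682.7
  [3→4]: (245.6+160.7)/2 × 1 = 203.15
  [4→6]: (160.7+68.8)/2 × 2 = 229.5
  Sum = 2115.35 ng/mL·h
IV tail: 68.8/0.424 = 162.264; AUC_iv,0→∞ = 2115.35 + 162.264 = 2277.614 ng/mL·h
Trapezoidal AUC_0→8.5 (sublingual tablet):
  [0→1]: (0.0+583.3)/2 × 1 = 291.65
  [1→2]: (583.3+439.4)/2 × 1 = 511.35
  [2→2.5]: (439.4+360.5)/2 × 0.5 = 199.975
  [2.5→4.5]: (360.5+155.8)/2 × 2 = 516.3
  [4.5→5.5]: (155.8+101.9)/2 × 1 = 128.85
  [5.5→8.5]: (101.9+28.6)/2 × 3 = 195.75
  Sum = 1843.875 ng/mL·h
sublingual tablet tail: 28.6/0.424 = 67.453; AUC_ev,0→∞ = 1843.875 + 67.453 = 1911.328 ng/mL·h
F = (AUC_ev/D_ev)/(AUC_iv/D_iv) = (1911.328/25)/(2277.614/10) = 76.45312/227.7614 = 0.3357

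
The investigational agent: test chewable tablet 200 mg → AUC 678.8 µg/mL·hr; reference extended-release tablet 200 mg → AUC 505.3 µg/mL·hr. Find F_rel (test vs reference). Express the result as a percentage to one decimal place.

F_rel = 134.3%

F_rel = (AUC_test/D_test) / (AUC_ref/D_ref)
      = (678.8/200) / (505.3/200)
      = 3.394 / 2.5265 = 1.3434 = 134.34%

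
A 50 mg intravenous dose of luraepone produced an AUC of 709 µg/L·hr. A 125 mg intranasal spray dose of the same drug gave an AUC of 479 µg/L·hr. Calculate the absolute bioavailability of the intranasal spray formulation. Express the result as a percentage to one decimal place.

F = (AUC_ev / D_ev) / (AUC_iv / D_iv)
  = (479/125) / (709/50)
  = 3.832 / 14.18 = 0.2702
  = 27.02%

F = 27.0%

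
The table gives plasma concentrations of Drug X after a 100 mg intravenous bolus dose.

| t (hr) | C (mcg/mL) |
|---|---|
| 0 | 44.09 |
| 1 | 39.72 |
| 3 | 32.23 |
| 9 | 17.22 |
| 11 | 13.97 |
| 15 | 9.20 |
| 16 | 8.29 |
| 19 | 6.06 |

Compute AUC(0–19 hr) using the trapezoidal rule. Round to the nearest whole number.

AUC = 370 mcg/mL·hr

Trapezoidal AUC_0→19:
  [0→1]: (44.09+39.72)/2 × 1 = 41.905
  [1→3]: (39.72+32.23)/2 × 2 = 71.95
  [3→9]: (32.23+17.22)/2 × 6 = 148.35
  [9→11]: (17.22+13.97)/2 × 2 = 31.19
  [11→15]: (13.97+9.20)/2 × 4 = 46.34
  [15→16]: (9.20+8.29)/2 × 1 = 8.745
  [16→19]: (8.29+6.06)/2 × 3 = 21.525
  Sum = 370.005 mcg/mL·hr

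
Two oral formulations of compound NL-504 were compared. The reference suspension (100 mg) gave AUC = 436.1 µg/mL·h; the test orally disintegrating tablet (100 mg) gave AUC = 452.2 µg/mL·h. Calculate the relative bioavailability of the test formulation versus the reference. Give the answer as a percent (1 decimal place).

F_rel = 103.7%

F_rel = (AUC_test/D_test) / (AUC_ref/D_ref)
      = (452.2/100) / (436.1/100)
      = 4.522 / 4.361 = 1.0369 = 103.69%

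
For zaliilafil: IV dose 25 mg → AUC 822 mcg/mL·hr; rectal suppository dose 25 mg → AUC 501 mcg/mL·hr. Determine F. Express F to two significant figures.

F = (AUC_ev / D_ev) / (AUC_iv / D_iv)
  = (501/25) / (822/25)
  = 20.04 / 32.88 = 0.6095

F = 0.61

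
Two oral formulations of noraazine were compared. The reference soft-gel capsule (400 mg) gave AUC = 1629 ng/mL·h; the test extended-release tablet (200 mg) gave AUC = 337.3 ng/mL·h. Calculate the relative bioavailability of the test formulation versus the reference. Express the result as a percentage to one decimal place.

F_rel = (AUC_test/D_test) / (AUC_ref/D_ref)
      = (337.3/200) / (1629/400)
      = 1.6865 / 4.0725 = 0.4141 = 41.41%

F_rel = 41.4%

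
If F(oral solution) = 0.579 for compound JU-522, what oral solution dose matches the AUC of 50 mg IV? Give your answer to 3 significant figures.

For equal systemic exposure: F × D_ev = D_iv
D_ev = D_iv / F = 50 / 0.579 = 86.3558 mg

D_oral = 86.4 mg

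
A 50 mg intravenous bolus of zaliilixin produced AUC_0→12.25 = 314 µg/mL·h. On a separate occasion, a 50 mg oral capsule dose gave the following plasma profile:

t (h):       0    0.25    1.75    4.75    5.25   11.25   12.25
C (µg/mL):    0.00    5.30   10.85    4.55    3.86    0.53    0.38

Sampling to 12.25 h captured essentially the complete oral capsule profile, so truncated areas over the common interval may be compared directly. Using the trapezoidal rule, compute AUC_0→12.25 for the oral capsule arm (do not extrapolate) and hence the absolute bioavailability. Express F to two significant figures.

F = 0.16

Trapezoidal AUC_0→12.25 (oral capsule):
  [0→0.25]: (0.00+5.30)/2 × 0.25 = 0.6625
  [0.25→1.75]: (5.30+10.85)/2 × 1.5 = 12.1125
  [1.75→4.75]: (10.85+4.55)/2 × 3 = 23.1
  [4.75→5.25]: (4.55+3.86)/2 × 0.5 = 2.1025
  [5.25→11.25]: (3.86+0.53)/2 × 6 = 13.17
  [11.25→12.25]: (0.53+0.38)/2 × 1 = 0.455
  Sum = 51.6025 µg/mL·h
F = (AUC_ev/D_ev)/(AUC_iv/D_iv) = (51.6025/50)/(314/50) = 1.03205/6.28 = 0.1643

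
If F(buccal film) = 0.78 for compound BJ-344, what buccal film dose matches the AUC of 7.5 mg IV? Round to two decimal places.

D_buccal = 9.62 mg

For equal systemic exposure: F × D_ev = D_iv
D_ev = D_iv / F = 7.5 / 0.78 = 9.61538 mg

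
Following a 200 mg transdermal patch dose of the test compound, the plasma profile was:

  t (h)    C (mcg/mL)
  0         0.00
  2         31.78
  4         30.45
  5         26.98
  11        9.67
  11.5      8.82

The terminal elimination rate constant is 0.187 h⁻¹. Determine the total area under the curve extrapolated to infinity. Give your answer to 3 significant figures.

AUC = 284 mcg/mL·h

Trapezoidal AUC_0→11.5:
  [0→2]: (0.00+31.78)/2 × 2 = 31.78
  [2→4]: (31.78+30.45)/2 × 2 = 62.23
  [4→5]: (30.45+26.98)/2 × 1 = 28.715
  [5→11]: (26.98+9.67)/2 × 6 = 109.95
  [11→11.5]: (9.67+8.82)/2 × 0.5 = 4.6225
  Sum = 237.2975 mcg/mL·h
Extrapolated tail: C_last / k_e = 8.82 / 0.187 = 47.166
AUC_0→∞ = 237.2975 + 47.166 = 284.4635 mcg/mL·h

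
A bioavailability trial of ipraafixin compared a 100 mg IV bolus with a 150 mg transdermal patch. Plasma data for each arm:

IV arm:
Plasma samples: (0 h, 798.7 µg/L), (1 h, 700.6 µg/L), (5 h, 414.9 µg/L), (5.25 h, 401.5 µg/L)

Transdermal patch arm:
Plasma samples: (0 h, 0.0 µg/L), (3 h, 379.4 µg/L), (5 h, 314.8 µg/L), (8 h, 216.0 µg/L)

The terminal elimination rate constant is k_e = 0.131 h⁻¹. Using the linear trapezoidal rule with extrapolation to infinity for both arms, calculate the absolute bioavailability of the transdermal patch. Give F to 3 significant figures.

Trapezoidal AUC_0→5.25 (IV):
  [0→1]: (798.7+700.6)/2 × 1 = 749.65
  [1→5]: (700.6+414.9)/2 × 4 = 2231.0
  [5→5.25]: (414.9+401.5)/2 × 0.25 = 102.05
  Sum = 3082.7 µg/L·h
IV tail: 401.5/0.131 = 3064.885; AUC_iv,0→∞ = 3082.7 + 3064.885 = 6147.585 µg/L·h
Trapezoidal AUC_0→8 (transdermal patch):
  [0→3]: (0.0+379.4)/2 × 3 = 569.1
  [3→5]: (379.4+314.8)/2 × 2 = 694.2
  [5→8]: (314.8+216.0)/2 × 3 = 796.2
  Sum = 2059.5 µg/L·h
transdermal patch tail: 216.0/0.131 = 1648.855; AUC_ev,0→∞ = 2059.5 + 1648.855 = 3708.355 µg/L·h
F = (AUC_ev/D_ev)/(AUC_iv/D_iv) = (3708.355/150)/(6147.585/100) = 24.7224/61.47585 = 0.4021

F = 0.402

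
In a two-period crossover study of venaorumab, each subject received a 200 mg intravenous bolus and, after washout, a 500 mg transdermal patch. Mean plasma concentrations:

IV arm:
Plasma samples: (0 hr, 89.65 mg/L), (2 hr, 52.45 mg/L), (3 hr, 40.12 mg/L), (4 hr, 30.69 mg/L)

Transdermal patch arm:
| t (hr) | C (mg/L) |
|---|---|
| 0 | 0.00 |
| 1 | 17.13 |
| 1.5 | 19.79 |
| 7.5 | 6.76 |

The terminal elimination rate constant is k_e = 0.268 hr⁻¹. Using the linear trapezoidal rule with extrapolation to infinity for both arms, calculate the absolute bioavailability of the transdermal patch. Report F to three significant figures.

F = 0.145

Trapezoidal AUC_0→4 (IV):
  [0→2]: (89.65+52.45)/2 × 2 = 142.1
  [2→3]: (52.45+40.12)/2 × 1 = 46.285
  [3→4]: (40.12+30.69)/2 × 1 = 35.405
  Sum = 223.79 mg/L·hr
IV tail: 30.69/0.268 = 114.515; AUC_iv,0→∞ = 223.79 + 114.515 = 338.305 mg/L·hr
Trapezoidal AUC_0→7.5 (transdermal patch):
  [0→1]: (0.00+17.13)/2 × 1 = 8.565
  [1→1.5]: (17.13+19.79)/2 × 0.5 = 9.23
  [1.5→7.5]: (19.79+6.76)/2 × 6 = 79.65
  Sum = 97.445 mg/L·hr
transdermal patch tail: 6.76/0.268 = 25.224; AUC_ev,0→∞ = 97.445 + 25.224 = 122.669 mg/L·hr
F = (AUC_ev/D_ev)/(AUC_iv/D_iv) = (122.669/500)/(338.305/200) = 0.245338/1.691525 = 0.1450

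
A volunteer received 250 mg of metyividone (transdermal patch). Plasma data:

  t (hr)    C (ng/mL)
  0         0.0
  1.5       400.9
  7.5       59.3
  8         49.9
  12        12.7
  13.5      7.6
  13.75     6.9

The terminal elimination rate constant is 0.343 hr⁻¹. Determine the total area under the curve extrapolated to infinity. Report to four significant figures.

AUC = 1871 ng/mL·hr

Trapezoidal AUC_0→13.75:
  [0→1.5]: (0.0+400.9)/2 × 1.5 = 300.675
  [1.5→7.5]: (400.9+59.3)/2 × 6 = 1380.6
  [7.5→8]: (59.3+49.9)/2 × 0.5 = 27.3
  [8→12]: (49.9+12.7)/2 × 4 = 125.2
  [12→13.5]: (12.7+7.6)/2 × 1.5 = 15.225
  [13.5→13.75]: (7.6+6.9)/2 × 0.25 = 1.8125
  Sum = 1850.8125 ng/mL·hr
Extrapolated tail: C_last / k_e = 6.9 / 0.343 = 20.117
AUC_0→∞ = 1850.8125 + 20.117 = 1870.9295 ng/mL·hr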